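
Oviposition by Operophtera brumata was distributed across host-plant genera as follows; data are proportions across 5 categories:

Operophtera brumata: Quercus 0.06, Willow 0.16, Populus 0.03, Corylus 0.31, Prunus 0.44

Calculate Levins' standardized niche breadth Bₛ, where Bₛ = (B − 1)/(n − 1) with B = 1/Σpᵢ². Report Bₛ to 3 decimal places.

0.532

Σpᵢ² = 0.06² + 0.16² + 0.03² + 0.31² + 0.44² = 0.0036 + 0.0256 + 0.0009 + 0.0961 + 0.1936 = 0.3198
B = 1 / 0.3198 = 3.12695
Bₛ = (B − 1)/(n − 1) = (3.12695 − 1)/(5 − 1) = 2.12695/4 = 0.53174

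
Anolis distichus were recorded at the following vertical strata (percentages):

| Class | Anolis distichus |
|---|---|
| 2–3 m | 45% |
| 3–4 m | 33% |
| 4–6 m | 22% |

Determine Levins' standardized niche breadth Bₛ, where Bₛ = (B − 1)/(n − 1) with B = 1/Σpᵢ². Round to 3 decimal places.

Convert percentages to proportions (divide by 100).
Σpᵢ² = 0.45² + 0.33² + 0.22² = 0.2025 + 0.1089 + 0.0484 = 0.3598
B = 1 / 0.3598 = 2.77932
Bₛ = (B − 1)/(n − 1) = (2.77932 − 1)/(3 − 1) = 1.77932/2 = 0.88966

0.890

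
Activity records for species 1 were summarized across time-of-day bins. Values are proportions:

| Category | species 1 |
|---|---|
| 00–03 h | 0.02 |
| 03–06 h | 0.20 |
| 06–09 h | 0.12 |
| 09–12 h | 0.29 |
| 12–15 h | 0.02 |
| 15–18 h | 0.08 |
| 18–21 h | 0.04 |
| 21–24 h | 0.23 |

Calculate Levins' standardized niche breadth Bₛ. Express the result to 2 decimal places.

0.57

Σpᵢ² = 0.02² + 0.20² + 0.12² + 0.29² + 0.02² + 0.08² + 0.04² + 0.23² = 0.0004 + 0.0400 + 0.0144 + 0.0841 + 0.0004 + 0.0064 + 0.0016 + 0.0529 = 0.2002
B = 1 / 0.2002 = 4.9950
Bₛ = (B − 1)/(n − 1) = (4.9950 − 1)/(8 − 1) = 3.9950/7 = 0.5707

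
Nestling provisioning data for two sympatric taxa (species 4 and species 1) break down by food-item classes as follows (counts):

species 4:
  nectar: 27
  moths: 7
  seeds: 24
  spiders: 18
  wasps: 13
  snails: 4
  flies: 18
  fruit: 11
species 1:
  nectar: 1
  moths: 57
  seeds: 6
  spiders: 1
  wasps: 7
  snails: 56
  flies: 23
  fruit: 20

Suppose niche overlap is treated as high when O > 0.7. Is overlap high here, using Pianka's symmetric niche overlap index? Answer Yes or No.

Proportions for species 4 (n=122): 27/122=0.2213, 7/122=0.0574, 24/122=0.1967, 18/122=0.1475, 13/122=0.1066, 4/122=0.0328, 18/122=0.1475, 11/122=0.0902
Proportions for species 1 (n=171): 1/171=0.0058, 57/171=0.3333, 6/171=0.0351, 1/171=0.0058, 7/171=0.0409, 56/171=0.3275, 23/171=0.1345, 20/171=0.1170
Σ p₁ᵢp₂ᵢ = 0.001284 + 0.019131 + 0.006904 + 0.000856 + 0.004360 + 0.010742 + 0.019839 + 0.010553 = 0.073669
Σp_1ᵢ² = 0.2213² + 0.0574² + 0.1967² + 0.1475² + 0.1066² + 0.0328² + 0.1475² + 0.0902² = 0.048974 + 0.003295 + 0.038691 + 0.021756 + 0.011364 + 0.001076 + 0.021756 + 0.008136 = 0.155048
Σp_2ᵢ² = 0.0058² + 0.3333² + 0.0351² + 0.0058² + 0.0409² + 0.3275² + 0.1345² + 0.1170² = 0.000034 + 0.111089 + 0.001232 + 0.000034 + 0.001673 + 0.107256 + 0.018090 + 0.013689 = 0.253097
O = 0.073669 / √(0.155048 × 0.253097) = 0.073669 / 0.1980964 = 0.3719
O = 0.3719 < 0.7 → No.

No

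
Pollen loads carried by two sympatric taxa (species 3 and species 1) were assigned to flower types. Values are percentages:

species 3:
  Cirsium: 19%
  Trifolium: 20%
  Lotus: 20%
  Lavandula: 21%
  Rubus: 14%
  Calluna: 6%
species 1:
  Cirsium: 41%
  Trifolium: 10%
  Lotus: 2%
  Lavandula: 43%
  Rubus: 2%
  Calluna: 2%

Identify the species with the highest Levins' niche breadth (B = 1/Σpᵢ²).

Convert percentages to proportions (divide by 100).
Σp_3ᵢ² = 0.19² + 0.20² + 0.20² + 0.21² + 0.14² + 0.06² = 0.0361 + 0.0400 + 0.0400 + 0.0441 + 0.0196 + 0.0036 = 0.1834
B_3 = 1 / 0.1834 = 5.4526
Σp_1ᵢ² = 0.41² + 0.10² + 0.02² + 0.43² + 0.02² + 0.02² = 0.1681 + 0.0100 + 0.0004 + 0.1849 + 0.0004 + 0.0004 = 0.3642
B_1 = 1 / 0.3642 = 2.7457
Highest B → broadest niche (most generalist): species 3 (B = 5.45).

species 3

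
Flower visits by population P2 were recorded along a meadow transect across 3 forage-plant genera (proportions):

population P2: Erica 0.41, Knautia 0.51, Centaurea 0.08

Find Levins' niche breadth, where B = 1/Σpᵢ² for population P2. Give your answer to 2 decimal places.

Σpᵢ² = 0.41² + 0.51² + 0.08² = 0.1681 + 0.2601 + 0.0064 = 0.4346
B = 1 / 0.4346 = 2.3010

2.30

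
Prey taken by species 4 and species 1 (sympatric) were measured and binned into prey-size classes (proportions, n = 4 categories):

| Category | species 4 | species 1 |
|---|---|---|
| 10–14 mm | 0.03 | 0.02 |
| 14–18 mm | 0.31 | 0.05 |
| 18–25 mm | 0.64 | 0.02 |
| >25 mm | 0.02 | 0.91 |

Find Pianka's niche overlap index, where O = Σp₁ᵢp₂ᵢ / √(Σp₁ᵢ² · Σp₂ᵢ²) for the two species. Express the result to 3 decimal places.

Σ p₁ᵢp₂ᵢ = 0.0006 + 0.0155 + 0.0128 + 0.0182 = 0.0471
Σp_1ᵢ² = 0.03² + 0.31² + 0.64² + 0.02² = 0.0009 + 0.0961 + 0.4096 + 0.0004 = 0.5070
Σp_2ᵢ² = 0.02² + 0.05² + 0.02² + 0.91² = 0.0004 + 0.0025 + 0.0004 + 0.8281 = 0.8314
O = 0.0471 / √(0.5070 × 0.8314) = 0.0471 / 0.649246 = 0.07255

0.073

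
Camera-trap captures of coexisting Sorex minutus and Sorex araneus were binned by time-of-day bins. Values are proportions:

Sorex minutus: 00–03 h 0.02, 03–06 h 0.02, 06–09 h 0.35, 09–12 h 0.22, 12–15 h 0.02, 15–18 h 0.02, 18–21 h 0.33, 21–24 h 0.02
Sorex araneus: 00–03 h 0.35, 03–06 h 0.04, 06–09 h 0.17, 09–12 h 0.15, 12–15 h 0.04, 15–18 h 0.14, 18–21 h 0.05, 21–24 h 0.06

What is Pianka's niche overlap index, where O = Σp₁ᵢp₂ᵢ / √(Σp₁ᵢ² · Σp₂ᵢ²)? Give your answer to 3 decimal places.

Σ p₁ᵢp₂ᵢ = 0.0070 + 0.0008 + 0.0595 + 0.0330 + 0.0008 + 0.0028 + 0.0165 + 0.0012 = 0.1216
Σp_1ᵢ² = 0.02² + 0.02² + 0.35² + 0.22² + 0.02² + 0.02² + 0.33² + 0.02² = 0.0004 + 0.0004 + 0.1225 + 0.0484 + 0.0004 + 0.0004 + 0.1089 + 0.0004 = 0.2818
Σp_2ᵢ² = 0.35² + 0.04² + 0.17² + 0.15² + 0.04² + 0.14² + 0.05² + 0.06² = 0.1225 + 0.0016 + 0.0289 + 0.0225 + 0.0016 + 0.0196 + 0.0025 + 0.0036 = 0.2028
O = 0.1216 / √(0.2818 × 0.2028) = 0.1216 / 0.239059 = 0.50866

0.509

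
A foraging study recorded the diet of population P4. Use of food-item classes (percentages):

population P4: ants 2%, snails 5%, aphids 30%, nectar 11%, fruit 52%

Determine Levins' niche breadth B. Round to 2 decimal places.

Convert percentages to proportions (divide by 100).
Σpᵢ² = 0.02² + 0.05² + 0.30² + 0.11² + 0.52² = 0.0004 + 0.0025 + 0.0900 + 0.0121 + 0.2704 = 0.3754
B = 1 / 0.3754 = 2.6638

2.66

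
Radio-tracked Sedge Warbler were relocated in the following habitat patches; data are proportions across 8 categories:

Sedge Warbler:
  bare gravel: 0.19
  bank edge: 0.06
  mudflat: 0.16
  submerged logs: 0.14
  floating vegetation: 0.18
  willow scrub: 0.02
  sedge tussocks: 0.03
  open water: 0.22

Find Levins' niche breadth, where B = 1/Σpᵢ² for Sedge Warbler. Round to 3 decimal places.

5.988

Σpᵢ² = 0.19² + 0.06² + 0.16² + 0.14² + 0.18² + 0.02² + 0.03² + 0.22² = 0.0361 + 0.0036 + 0.0256 + 0.0196 + 0.0324 + 0.0004 + 0.0009 + 0.0484 = 0.1670
B = 1 / 0.1670 = 5.98802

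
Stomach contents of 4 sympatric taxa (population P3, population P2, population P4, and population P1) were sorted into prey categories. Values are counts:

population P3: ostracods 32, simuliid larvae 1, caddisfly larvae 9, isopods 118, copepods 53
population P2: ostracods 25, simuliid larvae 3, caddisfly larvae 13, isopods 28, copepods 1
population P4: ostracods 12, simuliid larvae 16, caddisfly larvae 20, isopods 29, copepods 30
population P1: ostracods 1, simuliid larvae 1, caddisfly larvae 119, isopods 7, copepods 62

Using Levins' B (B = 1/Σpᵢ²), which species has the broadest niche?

Proportions for population P3 (n=213): 32/213=0.1502, 1/213=0.0047, 9/213=0.0423, 118/213=0.5540, 53/213=0.2488
Proportions for population P2 (n=70): 25/70=0.3571, 3/70=0.0429, 13/70=0.1857, 28/70=0.4000, 1/70=0.0143
Proportions for population P4 (n=107): 12/107=0.1121, 16/107=0.1495, 20/107=0.1869, 29/107=0.2710, 30/107=0.2804
Proportions for population P1 (n=190): 1/190=0.0053, 1/190=0.0053, 119/190=0.6263, 7/190=0.0368, 62/190=0.3263
Σp_P3ᵢ² = 0.1502² + 0.0047² + 0.0423² + 0.5540² + 0.2488² = 0.022560 + 0.000022 + 0.001789 + 0.306916 + 0.061901 = 0.393188
B_P3 = 1 / 0.393188 = 2.5433
Σp_P2ᵢ² = 0.3571² + 0.0429² + 0.1857² + 0.4000² + 0.0143² = 0.127520 + 0.001840 + 0.034484 + 0.160000 + 0.000204 = 0.324048
B_P2 = 1 / 0.324048 = 3.0860
Σp_P4ᵢ² = 0.1121² + 0.1495² + 0.1869² + 0.2710² + 0.2804² = 0.012566 + 0.022350 + 0.034932 + 0.073441 + 0.078624 = 0.221913
B_P4 = 1 / 0.221913 = 4.5063
Σp_P1ᵢ² = 0.0053² + 0.0053² + 0.6263² + 0.0368² + 0.3263² = 0.000028 + 0.000028 + 0.392252 + 0.001354 + 0.106472 = 0.500134
B_P1 = 1 / 0.500134 = 1.9995
Highest B → broadest niche (most generalist): population P4 (B = 4.51).

population P4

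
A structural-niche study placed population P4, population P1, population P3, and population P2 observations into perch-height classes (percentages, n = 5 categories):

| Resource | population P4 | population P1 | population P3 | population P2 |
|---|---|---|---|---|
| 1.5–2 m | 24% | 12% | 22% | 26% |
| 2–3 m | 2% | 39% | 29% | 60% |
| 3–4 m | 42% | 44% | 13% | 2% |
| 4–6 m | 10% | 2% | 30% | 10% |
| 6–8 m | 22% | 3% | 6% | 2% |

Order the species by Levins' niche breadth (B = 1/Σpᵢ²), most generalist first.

population P3 > population P4 > population P1 > population P2

Convert percentages to proportions (divide by 100).
Σp_P4ᵢ² = 0.24² + 0.02² + 0.42² + 0.10² + 0.22² = 0.0576 + 0.0004 + 0.1764 + 0.0100 + 0.0484 = 0.2928
B_P4 = 1 / 0.2928 = 3.4153
Σp_P1ᵢ² = 0.12² + 0.39² + 0.44² + 0.02² + 0.03² = 0.0144 + 0.1521 + 0.1936 + 0.0004 + 0.0009 = 0.3614
B_P1 = 1 / 0.3614 = 2.7670
Σp_P3ᵢ² = 0.22² + 0.29² + 0.13² + 0.30² + 0.06² = 0.0484 + 0.0841 + 0.0169 + 0.0900 + 0.0036 = 0.2430
B_P3 = 1 / 0.2430 = 4.1152
Σp_P2ᵢ² = 0.26² + 0.60² + 0.02² + 0.10² + 0.02² = 0.0676 + 0.3600 + 0.0004 + 0.0100 + 0.0004 = 0.4384
B_P2 = 1 / 0.4384 = 2.2810
Ranking by B (broadest → narrowest): population P3 (4.12) > population P4 (3.42) > population P1 (2.77) > population P2 (2.28)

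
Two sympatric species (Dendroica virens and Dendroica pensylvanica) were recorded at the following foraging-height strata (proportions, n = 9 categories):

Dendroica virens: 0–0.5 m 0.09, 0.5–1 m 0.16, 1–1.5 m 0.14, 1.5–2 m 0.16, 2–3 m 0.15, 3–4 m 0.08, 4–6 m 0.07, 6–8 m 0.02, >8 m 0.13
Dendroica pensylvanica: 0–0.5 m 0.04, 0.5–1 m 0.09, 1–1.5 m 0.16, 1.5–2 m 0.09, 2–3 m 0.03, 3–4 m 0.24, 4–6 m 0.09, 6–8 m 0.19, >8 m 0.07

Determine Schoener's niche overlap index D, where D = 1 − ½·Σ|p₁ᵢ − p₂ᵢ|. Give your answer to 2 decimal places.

0.63

Σ|p₁ᵢ − p₂ᵢ| = 0.05 + 0.07 + 0.02 + 0.07 + 0.12 + 0.16 + 0.02 + 0.17 + 0.06 = 0.74
D = 1 − ½ × 0.74 = 1 − 0.370 = 0.6300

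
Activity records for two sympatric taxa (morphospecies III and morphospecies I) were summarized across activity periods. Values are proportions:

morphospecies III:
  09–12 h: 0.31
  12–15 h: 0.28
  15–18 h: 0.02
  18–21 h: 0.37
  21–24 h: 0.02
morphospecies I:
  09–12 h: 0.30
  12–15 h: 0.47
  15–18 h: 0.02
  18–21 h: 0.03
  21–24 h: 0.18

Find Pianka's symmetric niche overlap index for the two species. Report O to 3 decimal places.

0.731

Σ p₁ᵢp₂ᵢ = 0.0930 + 0.1316 + 0.0004 + 0.0111 + 0.0036 = 0.2397
Σp_1ᵢ² = 0.31² + 0.28² + 0.02² + 0.37² + 0.02² = 0.0961 + 0.0784 + 0.0004 + 0.1369 + 0.0004 = 0.3122
Σp_2ᵢ² = 0.30² + 0.47² + 0.02² + 0.03² + 0.18² = 0.0900 + 0.2209 + 0.0004 + 0.0009 + 0.0324 = 0.3446
O = 0.2397 / √(0.3122 × 0.3446) = 0.2397 / 0.328000 = 0.73079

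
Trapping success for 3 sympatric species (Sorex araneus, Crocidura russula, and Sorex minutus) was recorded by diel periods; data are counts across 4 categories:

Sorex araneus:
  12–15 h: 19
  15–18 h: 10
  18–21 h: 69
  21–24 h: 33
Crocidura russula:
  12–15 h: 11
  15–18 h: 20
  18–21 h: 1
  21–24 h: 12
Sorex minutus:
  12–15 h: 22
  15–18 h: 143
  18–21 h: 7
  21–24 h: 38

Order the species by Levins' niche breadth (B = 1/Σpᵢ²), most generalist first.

Proportions for Sorex araneus (n=131): 19/131=0.1450, 10/131=0.0763, 69/131=0.5267, 33/131=0.2519
Proportions for Crocidura russula (n=44): 11/44=0.2500, 20/44=0.4545, 1/44=0.0227, 12/44=0.2727
Proportions for Sorex minutus (n=210): 22/210=0.1048, 143/210=0.6810, 7/210=0.0333, 38/210=0.1810
Σp_aranᵢ² = 0.1450² + 0.0763² + 0.5267² + 0.2519² = 0.021025 + 0.005822 + 0.277413 + 0.063454 = 0.367714
B_aran = 1 / 0.367714 = 2.7195
Σp_russᵢ² = 0.2500² + 0.4545² + 0.0227² + 0.2727² = 0.062500 + 0.206570 + 0.000515 + 0.074365 = 0.343950
B_russ = 1 / 0.343950 = 2.9074
Σp_minuᵢ² = 0.1048² + 0.6810² + 0.0333² + 0.1810² = 0.010983 + 0.463761 + 0.001109 + 0.032761 = 0.508614
B_minu = 1 / 0.508614 = 1.9661
Ranking by B (broadest → narrowest): Crocidura russula (2.91) > Sorex araneus (2.72) > Sorex minutus (1.97)

Crocidura russula > Sorex araneus > Sorex minutus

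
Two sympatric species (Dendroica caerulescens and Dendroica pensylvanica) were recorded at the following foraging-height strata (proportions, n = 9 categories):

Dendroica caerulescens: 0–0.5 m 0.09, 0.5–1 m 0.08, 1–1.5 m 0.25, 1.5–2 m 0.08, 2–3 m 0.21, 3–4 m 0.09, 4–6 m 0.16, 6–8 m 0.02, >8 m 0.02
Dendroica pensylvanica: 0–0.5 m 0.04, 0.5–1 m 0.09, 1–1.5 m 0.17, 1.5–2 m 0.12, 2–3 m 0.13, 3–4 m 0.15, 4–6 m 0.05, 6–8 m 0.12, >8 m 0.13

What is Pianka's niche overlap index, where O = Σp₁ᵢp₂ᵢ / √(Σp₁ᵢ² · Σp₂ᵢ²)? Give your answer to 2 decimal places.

Σ p₁ᵢp₂ᵢ = 0.0036 + 0.0072 + 0.0425 + 0.0096 + 0.0273 + 0.0135 + 0.0080 + 0.0024 + 0.0026 = 0.1167
Σp_1ᵢ² = 0.09² + 0.08² + 0.25² + 0.08² + 0.21² + 0.09² + 0.16² + 0.02² + 0.02² = 0.0081 + 0.0064 + 0.0625 + 0.0064 + 0.0441 + 0.0081 + 0.0256 + 0.0004 + 0.0004 = 0.1620
Σp_2ᵢ² = 0.04² + 0.09² + 0.17² + 0.12² + 0.13² + 0.15² + 0.05² + 0.12² + 0.13² = 0.0016 + 0.0081 + 0.0289 + 0.0144 + 0.0169 + 0.0225 + 0.0025 + 0.0144 + 0.0169 = 0.1262
O = 0.1167 / √(0.1620 × 0.1262) = 0.1167 / 0.14298 = 0.8162

0.82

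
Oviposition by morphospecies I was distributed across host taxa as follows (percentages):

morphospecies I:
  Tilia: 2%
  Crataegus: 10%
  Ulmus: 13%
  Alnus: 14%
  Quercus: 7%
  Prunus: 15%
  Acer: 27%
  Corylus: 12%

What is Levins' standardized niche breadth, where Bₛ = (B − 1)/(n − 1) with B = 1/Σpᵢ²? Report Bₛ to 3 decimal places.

Convert percentages to proportions (divide by 100).
Σpᵢ² = 0.02² + 0.10² + 0.13² + 0.14² + 0.07² + 0.15² + 0.27² + 0.12² = 0.0004 + 0.0100 + 0.0169 + 0.0196 + 0.0049 + 0.0225 + 0.0729 + 0.0144 = 0.1616
B = 1 / 0.1616 = 6.18812
Bₛ = (B − 1)/(n − 1) = (6.18812 − 1)/(8 − 1) = 5.18812/7 = 0.74116

0.741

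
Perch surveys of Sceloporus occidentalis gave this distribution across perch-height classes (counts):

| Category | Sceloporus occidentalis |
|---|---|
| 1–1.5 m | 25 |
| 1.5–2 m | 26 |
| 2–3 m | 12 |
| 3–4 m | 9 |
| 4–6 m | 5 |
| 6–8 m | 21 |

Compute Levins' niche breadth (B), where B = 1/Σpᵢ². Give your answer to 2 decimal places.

Proportions for Sceloporus occidentalis (n=98): 25/98=0.2551, 26/98=0.2653, 12/98=0.1224, 9/98=0.0918, 5/98=0.0510, 21/98=0.2143
Σpᵢ² = 0.2551² + 0.2653² + 0.1224² + 0.0918² + 0.0510² + 0.2143² = 0.065076 + 0.070384 + 0.014982 + 0.008427 + 0.002601 + 0.045924 = 0.207394
B = 1 / 0.207394 = 4.8217

4.82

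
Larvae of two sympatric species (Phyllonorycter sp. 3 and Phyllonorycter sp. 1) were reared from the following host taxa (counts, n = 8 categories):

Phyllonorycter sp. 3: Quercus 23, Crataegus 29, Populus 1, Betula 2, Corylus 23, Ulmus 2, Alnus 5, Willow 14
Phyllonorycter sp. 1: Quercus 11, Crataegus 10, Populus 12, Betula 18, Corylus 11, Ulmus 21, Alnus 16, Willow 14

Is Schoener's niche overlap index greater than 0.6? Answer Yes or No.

Proportions for Phyllonorycter sp. 3 (n=99): 23/99=0.2323, 29/99=0.2929, 1/99=0.0101, 2/99=0.0202, 23/99=0.2323, 2/99=0.0202, 5/99=0.0505, 14/99=0.1414
Proportions for Phyllonorycter sp. 1 (n=113): 11/113=0.0973, 10/113=0.0885, 12/113=0.1062, 18/113=0.1593, 11/113=0.0973, 21/113=0.1858, 16/113=0.1416, 14/113=0.1239
Σ|p₁ᵢ − p₂ᵢ| = 0.1350 + 0.2044 + 0.0961 + 0.1391 + 0.1350 + 0.1656 + 0.0911 + 0.0175 = 0.9838
D = 1 − ½ × 0.9838 = 1 − 0.49190 = 0.50810
D = 0.50810 < 0.6 → No.

No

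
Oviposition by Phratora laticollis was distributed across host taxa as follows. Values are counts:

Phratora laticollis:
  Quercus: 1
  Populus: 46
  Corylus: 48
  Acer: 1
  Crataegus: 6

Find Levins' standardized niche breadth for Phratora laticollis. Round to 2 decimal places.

0.33

Proportions for Phratora laticollis (n=102): 1/102=0.0098, 46/102=0.4510, 48/102=0.4706, 1/102=0.0098, 6/102=0.0588
Σpᵢ² = 0.0098² + 0.4510² + 0.4706² + 0.0098² + 0.0588² = 0.000096 + 0.203401 + 0.221464 + 0.000096 + 0.003457 = 0.428514
B = 1 / 0.428514 = 2.3336
Bₛ = (B − 1)/(n − 1) = (2.3336 − 1)/(5 − 1) = 1.3336/4 = 0.3334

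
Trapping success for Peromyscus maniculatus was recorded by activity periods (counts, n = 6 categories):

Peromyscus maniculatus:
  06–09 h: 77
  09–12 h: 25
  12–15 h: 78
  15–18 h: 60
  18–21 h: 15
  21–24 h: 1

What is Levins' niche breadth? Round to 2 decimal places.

3.98

Proportions for Peromyscus maniculatus (n=256): 77/256=0.3008, 25/256=0.0977, 78/256=0.3047, 60/256=0.2344, 15/256=0.0586, 1/256=0.0039
Σpᵢ² = 0.3008² + 0.0977² + 0.3047² + 0.2344² + 0.0586² + 0.0039² = 0.090481 + 0.009545 + 0.092842 + 0.054943 + 0.003434 + 0.000015 = 0.251260
B = 1 / 0.251260 = 3.9799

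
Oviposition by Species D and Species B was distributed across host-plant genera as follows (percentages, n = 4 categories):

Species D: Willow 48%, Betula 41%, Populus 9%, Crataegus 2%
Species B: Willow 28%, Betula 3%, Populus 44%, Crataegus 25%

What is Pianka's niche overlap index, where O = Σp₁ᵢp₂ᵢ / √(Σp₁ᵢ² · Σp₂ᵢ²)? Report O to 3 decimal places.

Convert percentages to proportions (divide by 100).
Σ p₁ᵢp₂ᵢ = 0.1344 + 0.0123 + 0.0396 + 0.0050 = 0.1913
Σp_1ᵢ² = 0.48² + 0.41² + 0.09² + 0.02² = 0.2304 + 0.1681 + 0.0081 + 0.0004 = 0.4070
Σp_2ᵢ² = 0.28² + 0.03² + 0.44² + 0.25² = 0.0784 + 0.0009 + 0.1936 + 0.0625 = 0.3354
O = 0.1913 / √(0.4070 × 0.3354) = 0.1913 / 0.369470 = 0.51777

0.518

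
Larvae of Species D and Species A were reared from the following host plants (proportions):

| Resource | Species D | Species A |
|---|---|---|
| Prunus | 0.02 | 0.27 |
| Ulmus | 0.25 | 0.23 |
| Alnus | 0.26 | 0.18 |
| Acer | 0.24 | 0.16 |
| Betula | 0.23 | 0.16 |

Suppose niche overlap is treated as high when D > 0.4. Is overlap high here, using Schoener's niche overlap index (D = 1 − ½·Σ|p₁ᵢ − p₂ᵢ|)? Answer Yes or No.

Yes

Σ|p₁ᵢ − p₂ᵢ| = 0.25 + 0.02 + 0.08 + 0.08 + 0.07 = 0.50
D = 1 − ½ × 0.50 = 1 − 0.250 = 0.7500
D = 0.7500 > 0.4 → Yes.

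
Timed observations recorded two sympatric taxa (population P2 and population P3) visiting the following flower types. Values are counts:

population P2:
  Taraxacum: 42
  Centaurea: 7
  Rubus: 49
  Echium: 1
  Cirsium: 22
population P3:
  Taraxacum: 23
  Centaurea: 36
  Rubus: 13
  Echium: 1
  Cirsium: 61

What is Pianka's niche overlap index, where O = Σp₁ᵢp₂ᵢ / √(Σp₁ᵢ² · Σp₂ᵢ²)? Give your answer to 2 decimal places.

0.62

Proportions for population P2 (n=121): 42/121=0.3471, 7/121=0.0579, 49/121=0.4050, 1/121=0.0083, 22/121=0.1818
Proportions for population P3 (n=134): 23/134=0.1716, 36/134=0.2687, 13/134=0.0970, 1/134=0.0075, 61/134=0.4552
Σ p₁ᵢp₂ᵢ = 0.059562 + 0.015558 + 0.039285 + 0.000062 + 0.082755 = 0.197222
Σp_1ᵢ² = 0.3471² + 0.0579² + 0.4050² + 0.0083² + 0.1818² = 0.120478 + 0.003352 + 0.164025 + 0.000069 + 0.033051 = 0.320975
Σp_2ᵢ² = 0.1716² + 0.2687² + 0.0970² + 0.0075² + 0.4552² = 0.029447 + 0.072200 + 0.009409 + 0.000056 + 0.207207 = 0.318319
O = 0.197222 / √(0.320975 × 0.318319) = 0.197222 / 0.3196442 = 0.6170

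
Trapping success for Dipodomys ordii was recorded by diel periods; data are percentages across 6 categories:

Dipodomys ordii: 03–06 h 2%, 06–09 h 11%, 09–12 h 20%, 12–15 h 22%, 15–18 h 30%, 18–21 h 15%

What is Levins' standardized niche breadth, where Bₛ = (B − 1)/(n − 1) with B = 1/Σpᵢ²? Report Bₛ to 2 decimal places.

0.74

Convert percentages to proportions (divide by 100).
Σpᵢ² = 0.02² + 0.11² + 0.20² + 0.22² + 0.30² + 0.15² = 0.0004 + 0.0121 + 0.0400 + 0.0484 + 0.0900 + 0.0225 = 0.2134
B = 1 / 0.2134 = 4.6860
Bₛ = (B − 1)/(n − 1) = (4.6860 − 1)/(6 − 1) = 3.6860/5 = 0.7372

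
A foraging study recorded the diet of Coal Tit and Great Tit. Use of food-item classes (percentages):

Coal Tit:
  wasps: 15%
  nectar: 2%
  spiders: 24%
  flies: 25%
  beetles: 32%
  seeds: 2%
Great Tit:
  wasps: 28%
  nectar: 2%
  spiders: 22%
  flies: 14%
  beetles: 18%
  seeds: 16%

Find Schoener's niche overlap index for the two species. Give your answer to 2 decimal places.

0.73

Convert percentages to proportions (divide by 100).
Σ|p₁ᵢ − p₂ᵢ| = 0.13 + 0.00 + 0.02 + 0.11 + 0.14 + 0.14 = 0.54
D = 1 − ½ × 0.54 = 1 − 0.270 = 0.7300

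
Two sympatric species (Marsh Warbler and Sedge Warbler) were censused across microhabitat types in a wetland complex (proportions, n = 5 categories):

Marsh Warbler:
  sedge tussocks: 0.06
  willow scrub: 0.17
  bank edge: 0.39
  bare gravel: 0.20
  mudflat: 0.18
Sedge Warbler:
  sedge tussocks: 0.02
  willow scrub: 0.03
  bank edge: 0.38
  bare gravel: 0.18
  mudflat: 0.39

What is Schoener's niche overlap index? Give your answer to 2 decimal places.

0.79

Σ|p₁ᵢ − p₂ᵢ| = 0.04 + 0.14 + 0.01 + 0.02 + 0.21 = 0.42
D = 1 − ½ × 0.42 = 1 − 0.210 = 0.7900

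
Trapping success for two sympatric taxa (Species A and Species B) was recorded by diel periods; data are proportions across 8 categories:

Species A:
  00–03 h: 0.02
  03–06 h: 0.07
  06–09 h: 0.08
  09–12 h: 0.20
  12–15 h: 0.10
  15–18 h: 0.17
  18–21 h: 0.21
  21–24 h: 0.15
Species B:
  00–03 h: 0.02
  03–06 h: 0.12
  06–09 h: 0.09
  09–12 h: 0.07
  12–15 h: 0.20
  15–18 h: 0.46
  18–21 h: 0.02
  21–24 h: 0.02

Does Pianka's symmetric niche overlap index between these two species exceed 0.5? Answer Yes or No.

Yes

Σ p₁ᵢp₂ᵢ = 0.0004 + 0.0084 + 0.0072 + 0.0140 + 0.0200 + 0.0782 + 0.0042 + 0.0030 = 0.1354
Σp_1ᵢ² = 0.02² + 0.07² + 0.08² + 0.20² + 0.10² + 0.17² + 0.21² + 0.15² = 0.0004 + 0.0049 + 0.0064 + 0.0400 + 0.0100 + 0.0289 + 0.0441 + 0.0225 = 0.1572
Σp_2ᵢ² = 0.02² + 0.12² + 0.09² + 0.07² + 0.20² + 0.46² + 0.02² + 0.02² = 0.0004 + 0.0144 + 0.0081 + 0.0049 + 0.0400 + 0.2116 + 0.0004 + 0.0004 = 0.2802
O = 0.1354 / √(0.1572 × 0.2802) = 0.1354 / 0.20987 = 0.6452
O = 0.6452 > 0.5 → Yes.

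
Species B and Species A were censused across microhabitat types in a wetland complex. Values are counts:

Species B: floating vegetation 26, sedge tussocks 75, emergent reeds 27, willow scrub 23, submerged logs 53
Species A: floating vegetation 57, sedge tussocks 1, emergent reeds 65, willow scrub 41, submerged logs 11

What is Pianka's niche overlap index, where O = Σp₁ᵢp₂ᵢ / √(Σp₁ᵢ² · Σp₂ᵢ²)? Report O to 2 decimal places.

Proportions for Species B (n=204): 26/204=0.1275, 75/204=0.3676, 27/204=0.1324, 23/204=0.1127, 53/204=0.2598
Proportions for Species A (n=175): 57/175=0.3257, 1/175=0.0057, 65/175=0.3714, 41/175=0.2343, 11/175=0.0629
Σ p₁ᵢp₂ᵢ = 0.041527 + 0.002095 + 0.049173 + 0.026406 + 0.016341 = 0.135542
Σp_1ᵢ² = 0.1275² + 0.3676² + 0.1324² + 0.1127² + 0.2598² = 0.016256 + 0.135130 + 0.017530 + 0.012701 + 0.067496 = 0.249113
Σp_2ᵢ² = 0.3257² + 0.0057² + 0.3714² + 0.2343² + 0.0629² = 0.106080 + 0.000032 + 0.137938 + 0.054896 + 0.003956 = 0.302902
O = 0.135542 / √(0.249113 × 0.302902) = 0.135542 / 0.2746941 = 0.4934

0.49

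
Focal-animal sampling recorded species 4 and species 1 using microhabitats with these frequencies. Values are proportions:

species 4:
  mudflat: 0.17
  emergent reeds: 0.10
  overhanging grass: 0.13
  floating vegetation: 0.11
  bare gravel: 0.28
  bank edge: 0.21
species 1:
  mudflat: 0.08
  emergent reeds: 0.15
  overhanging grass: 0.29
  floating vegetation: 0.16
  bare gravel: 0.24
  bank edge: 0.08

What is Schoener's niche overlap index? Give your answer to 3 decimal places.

0.740

Σ|p₁ᵢ − p₂ᵢ| = 0.09 + 0.05 + 0.16 + 0.05 + 0.04 + 0.13 = 0.52
D = 1 − ½ × 0.52 = 1 − 0.260 = 0.74000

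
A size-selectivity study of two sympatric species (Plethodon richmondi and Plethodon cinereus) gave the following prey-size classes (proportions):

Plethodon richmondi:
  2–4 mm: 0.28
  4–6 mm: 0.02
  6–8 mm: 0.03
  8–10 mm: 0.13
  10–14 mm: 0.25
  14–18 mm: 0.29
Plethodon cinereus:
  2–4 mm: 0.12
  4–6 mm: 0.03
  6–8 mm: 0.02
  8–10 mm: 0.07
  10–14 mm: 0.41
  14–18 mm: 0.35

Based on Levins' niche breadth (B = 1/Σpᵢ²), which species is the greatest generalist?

Σp_richᵢ² = 0.28² + 0.02² + 0.03² + 0.13² + 0.25² + 0.29² = 0.0784 + 0.0004 + 0.0009 + 0.0169 + 0.0625 + 0.0841 = 0.2432
B_rich = 1 / 0.2432 = 4.1118
Σp_cineᵢ² = 0.12² + 0.03² + 0.02² + 0.07² + 0.41² + 0.35² = 0.0144 + 0.0009 + 0.0004 + 0.0049 + 0.1681 + 0.1225 = 0.3112
B_cine = 1 / 0.3112 = 3.2134
Highest B → broadest niche (most generalist): Plethodon richmondi (B = 4.11).

Plethodon richmondi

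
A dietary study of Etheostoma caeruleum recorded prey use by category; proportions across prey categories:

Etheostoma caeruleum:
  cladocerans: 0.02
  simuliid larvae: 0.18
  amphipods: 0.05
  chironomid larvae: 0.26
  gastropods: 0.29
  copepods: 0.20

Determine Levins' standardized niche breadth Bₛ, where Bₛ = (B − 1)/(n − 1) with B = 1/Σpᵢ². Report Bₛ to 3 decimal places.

0.681

Σpᵢ² = 0.02² + 0.18² + 0.05² + 0.26² + 0.29² + 0.20² = 0.0004 + 0.0324 + 0.0025 + 0.0676 + 0.0841 + 0.0400 = 0.2270
B = 1 / 0.2270 = 4.40529
Bₛ = (B − 1)/(n − 1) = (4.40529 − 1)/(6 − 1) = 3.40529/5 = 0.68106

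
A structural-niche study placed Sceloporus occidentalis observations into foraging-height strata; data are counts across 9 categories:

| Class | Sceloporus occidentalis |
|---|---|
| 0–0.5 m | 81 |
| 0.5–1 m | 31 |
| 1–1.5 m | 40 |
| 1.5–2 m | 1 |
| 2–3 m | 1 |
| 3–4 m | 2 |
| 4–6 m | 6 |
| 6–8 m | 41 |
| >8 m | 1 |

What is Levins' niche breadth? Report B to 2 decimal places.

3.84

Proportions for Sceloporus occidentalis (n=204): 81/204=0.3971, 31/204=0.1520, 40/204=0.1961, 1/204=0.0049, 1/204=0.0049, 2/204=0.0098, 6/204=0.0294, 41/204=0.2010, 1/204=0.0049
Σpᵢ² = 0.3971² + 0.1520² + 0.1961² + 0.0049² + 0.0049² + 0.0098² + 0.0294² + 0.2010² + 0.0049² = 0.157688 + 0.023104 + 0.038455 + 0.000024 + 0.000024 + 0.000096 + 0.000864 + 0.040401 + 0.000024 = 0.260680
B = 1 / 0.260680 = 3.8361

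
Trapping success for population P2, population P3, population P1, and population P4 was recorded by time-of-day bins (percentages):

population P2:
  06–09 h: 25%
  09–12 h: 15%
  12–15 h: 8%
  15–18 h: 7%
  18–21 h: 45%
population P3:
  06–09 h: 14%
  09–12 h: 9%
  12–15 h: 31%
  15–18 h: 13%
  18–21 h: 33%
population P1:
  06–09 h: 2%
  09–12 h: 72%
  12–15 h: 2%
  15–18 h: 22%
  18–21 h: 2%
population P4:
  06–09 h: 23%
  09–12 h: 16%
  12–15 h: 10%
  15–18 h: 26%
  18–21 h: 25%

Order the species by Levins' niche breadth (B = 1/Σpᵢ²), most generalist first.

population P4 > population P3 > population P2 > population P1

Convert percentages to proportions (divide by 100).
Σp_P2ᵢ² = 0.25² + 0.15² + 0.08² + 0.07² + 0.45² = 0.0625 + 0.0225 + 0.0064 + 0.0049 + 0.2025 = 0.2988
B_P2 = 1 / 0.2988 = 3.3467
Σp_P3ᵢ² = 0.14² + 0.09² + 0.31² + 0.13² + 0.33² = 0.0196 + 0.0081 + 0.0961 + 0.0169 + 0.1089 = 0.2496
B_P3 = 1 / 0.2496 = 4.0064
Σp_P1ᵢ² = 0.02² + 0.72² + 0.02² + 0.22² + 0.02² = 0.0004 + 0.5184 + 0.0004 + 0.0484 + 0.0004 = 0.5680
B_P1 = 1 / 0.5680 = 1.7606
Σp_P4ᵢ² = 0.23² + 0.16² + 0.10² + 0.26² + 0.25² = 0.0529 + 0.0256 + 0.0100 + 0.0676 + 0.0625 = 0.2186
B_P4 = 1 / 0.2186 = 4.5746
Ranking by B (broadest → narrowest): population P4 (4.57) > population P3 (4.01) > population P2 (3.35) > population P1 (1.76)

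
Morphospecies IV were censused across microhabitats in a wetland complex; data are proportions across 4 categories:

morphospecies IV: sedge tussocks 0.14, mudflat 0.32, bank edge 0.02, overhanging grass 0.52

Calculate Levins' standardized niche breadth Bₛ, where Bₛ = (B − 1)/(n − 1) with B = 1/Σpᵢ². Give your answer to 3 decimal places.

0.515

Σpᵢ² = 0.14² + 0.32² + 0.02² + 0.52² = 0.0196 + 0.1024 + 0.0004 + 0.2704 = 0.3928
B = 1 / 0.3928 = 2.54582
Bₛ = (B − 1)/(n − 1) = (2.54582 − 1)/(4 − 1) = 1.54582/3 = 0.51527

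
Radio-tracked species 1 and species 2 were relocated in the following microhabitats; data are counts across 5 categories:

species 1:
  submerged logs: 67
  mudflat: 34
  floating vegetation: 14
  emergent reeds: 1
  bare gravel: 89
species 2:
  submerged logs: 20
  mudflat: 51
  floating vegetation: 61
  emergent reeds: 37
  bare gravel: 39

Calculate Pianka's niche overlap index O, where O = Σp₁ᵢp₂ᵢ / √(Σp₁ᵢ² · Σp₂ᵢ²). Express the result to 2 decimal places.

0.65

Proportions for species 1 (n=205): 67/205=0.3268, 34/205=0.1659, 14/205=0.0683, 1/205=0.0049, 89/205=0.4341
Proportions for species 2 (n=208): 20/208=0.0962, 51/208=0.2452, 61/208=0.2933, 37/208=0.1779, 39/208=0.1875
Σ p₁ᵢp₂ᵢ = 0.031438 + 0.040679 + 0.020032 + 0.000872 + 0.081394 = 0.174415
Σp_1ᵢ² = 0.3268² + 0.1659² + 0.0683² + 0.0049² + 0.4341² = 0.106798 + 0.027523 + 0.004665 + 0.000024 + 0.188443 = 0.327453
Σp_2ᵢ² = 0.0962² + 0.2452² + 0.2933² + 0.1779² + 0.1875² = 0.009254 + 0.060123 + 0.086025 + 0.031648 + 0.035156 = 0.222206
O = 0.174415 / √(0.327453 × 0.222206) = 0.174415 / 0.2697444 = 0.6466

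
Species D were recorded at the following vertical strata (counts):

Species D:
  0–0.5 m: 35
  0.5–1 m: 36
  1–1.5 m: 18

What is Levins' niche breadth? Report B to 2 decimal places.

Proportions for Species D (n=89): 35/89=0.3933, 36/89=0.4045, 18/89=0.2022
Σpᵢ² = 0.3933² + 0.4045² + 0.2022² = 0.154685 + 0.163620 + 0.040885 = 0.359190
B = 1 / 0.359190 = 2.7840

2.78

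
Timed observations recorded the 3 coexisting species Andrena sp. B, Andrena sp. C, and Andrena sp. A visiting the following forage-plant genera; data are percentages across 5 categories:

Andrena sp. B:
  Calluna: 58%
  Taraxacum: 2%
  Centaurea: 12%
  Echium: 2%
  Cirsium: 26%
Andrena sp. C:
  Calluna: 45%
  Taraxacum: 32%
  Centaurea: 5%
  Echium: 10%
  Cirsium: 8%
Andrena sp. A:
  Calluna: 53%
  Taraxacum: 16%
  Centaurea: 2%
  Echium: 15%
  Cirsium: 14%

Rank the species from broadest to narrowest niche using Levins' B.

Andrena sp. C > Andrena sp. A > Andrena sp. B

Convert percentages to proportions (divide by 100).
Σp_Bᵢ² = 0.58² + 0.02² + 0.12² + 0.02² + 0.26² = 0.3364 + 0.0004 + 0.0144 + 0.0004 + 0.0676 = 0.4192
B_B = 1 / 0.4192 = 2.3855
Σp_Cᵢ² = 0.45² + 0.32² + 0.05² + 0.10² + 0.08² = 0.2025 + 0.1024 + 0.0025 + 0.0100 + 0.0064 = 0.3238
B_C = 1 / 0.3238 = 3.0883
Σp_Aᵢ² = 0.53² + 0.16² + 0.02² + 0.15² + 0.14² = 0.2809 + 0.0256 + 0.0004 + 0.0225 + 0.0196 = 0.3490
B_A = 1 / 0.3490 = 2.8653
Ranking by B (broadest → narrowest): Andrena sp. C (3.09) > Andrena sp. A (2.87) > Andrena sp. B (2.39)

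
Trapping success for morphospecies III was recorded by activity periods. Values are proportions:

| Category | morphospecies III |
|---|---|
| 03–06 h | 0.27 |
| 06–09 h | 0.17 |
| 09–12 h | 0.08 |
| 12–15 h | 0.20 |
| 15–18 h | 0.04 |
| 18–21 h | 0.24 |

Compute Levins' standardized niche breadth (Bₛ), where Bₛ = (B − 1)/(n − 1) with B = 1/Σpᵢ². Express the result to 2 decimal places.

Σpᵢ² = 0.27² + 0.17² + 0.08² + 0.20² + 0.04² + 0.24² = 0.0729 + 0.0289 + 0.0064 + 0.0400 + 0.0016 + 0.0576 = 0.2074
B = 1 / 0.2074 = 4.8216
Bₛ = (B − 1)/(n − 1) = (4.8216 − 1)/(6 − 1) = 3.8216/5 = 0.7643

0.76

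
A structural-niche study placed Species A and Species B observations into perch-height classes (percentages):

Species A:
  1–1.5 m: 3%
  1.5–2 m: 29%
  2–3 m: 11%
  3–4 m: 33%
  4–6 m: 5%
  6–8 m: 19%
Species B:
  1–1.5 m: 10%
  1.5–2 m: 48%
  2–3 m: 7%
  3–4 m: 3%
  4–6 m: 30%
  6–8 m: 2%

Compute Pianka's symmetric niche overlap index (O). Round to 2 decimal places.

0.62

Convert percentages to proportions (divide by 100).
Σ p₁ᵢp₂ᵢ = 0.0030 + 0.1392 + 0.0077 + 0.0099 + 0.0150 + 0.0038 = 0.1786
Σp_1ᵢ² = 0.03² + 0.29² + 0.11² + 0.33² + 0.05² + 0.19² = 0.0009 + 0.0841 + 0.0121 + 0.1089 + 0.0025 + 0.0361 = 0.2446
Σp_2ᵢ² = 0.10² + 0.48² + 0.07² + 0.03² + 0.30² + 0.02² = 0.0100 + 0.2304 + 0.0049 + 0.0009 + 0.0900 + 0.0004 = 0.3366
O = 0.1786 / √(0.2446 × 0.3366) = 0.1786 / 0.28694 = 0.6224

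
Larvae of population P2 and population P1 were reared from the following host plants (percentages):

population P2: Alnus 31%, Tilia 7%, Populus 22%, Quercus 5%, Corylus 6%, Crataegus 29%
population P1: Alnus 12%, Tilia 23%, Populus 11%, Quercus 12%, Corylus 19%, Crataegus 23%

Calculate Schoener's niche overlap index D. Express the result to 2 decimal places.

Convert percentages to proportions (divide by 100).
Σ|p₁ᵢ − p₂ᵢ| = 0.19 + 0.16 + 0.11 + 0.07 + 0.13 + 0.06 = 0.72
D = 1 − ½ × 0.72 = 1 − 0.360 = 0.6400

0.64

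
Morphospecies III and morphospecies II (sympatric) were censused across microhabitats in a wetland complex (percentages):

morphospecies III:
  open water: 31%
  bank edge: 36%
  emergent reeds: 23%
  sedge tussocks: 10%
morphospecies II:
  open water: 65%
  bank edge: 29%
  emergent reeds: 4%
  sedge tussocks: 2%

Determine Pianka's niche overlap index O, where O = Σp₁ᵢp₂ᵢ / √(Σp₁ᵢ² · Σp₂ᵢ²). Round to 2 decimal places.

Convert percentages to proportions (divide by 100).
Σ p₁ᵢp₂ᵢ = 0.2015 + 0.1044 + 0.0092 + 0.0020 = 0.3171
Σp_1ᵢ² = 0.31² + 0.36² + 0.23² + 0.10² = 0.0961 + 0.1296 + 0.0529 + 0.0100 = 0.2886
Σp_2ᵢ² = 0.65² + 0.29² + 0.04² + 0.02² = 0.4225 + 0.0841 + 0.0016 + 0.0004 = 0.5086
O = 0.3171 / √(0.2886 × 0.5086) = 0.3171 / 0.38312 = 0.8277

0.83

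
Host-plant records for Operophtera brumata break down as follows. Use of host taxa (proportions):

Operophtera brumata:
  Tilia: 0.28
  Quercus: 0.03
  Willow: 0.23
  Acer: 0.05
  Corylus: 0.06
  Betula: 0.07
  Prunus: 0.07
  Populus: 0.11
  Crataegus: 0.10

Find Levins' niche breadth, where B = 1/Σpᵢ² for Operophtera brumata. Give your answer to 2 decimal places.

Σpᵢ² = 0.28² + 0.03² + 0.23² + 0.05² + 0.06² + 0.07² + 0.07² + 0.11² + 0.10² = 0.0784 + 0.0009 + 0.0529 + 0.0025 + 0.0036 + 0.0049 + 0.0049 + 0.0121 + 0.0100 = 0.1702
B = 1 / 0.1702 = 5.8754

5.88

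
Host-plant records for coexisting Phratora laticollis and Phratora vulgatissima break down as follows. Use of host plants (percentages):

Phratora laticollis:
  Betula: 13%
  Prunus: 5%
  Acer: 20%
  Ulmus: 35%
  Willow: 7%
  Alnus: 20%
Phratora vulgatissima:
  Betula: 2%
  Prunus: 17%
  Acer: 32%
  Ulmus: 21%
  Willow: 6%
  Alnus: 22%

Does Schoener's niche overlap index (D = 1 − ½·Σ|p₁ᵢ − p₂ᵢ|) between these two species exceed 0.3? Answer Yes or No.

Convert percentages to proportions (divide by 100).
Σ|p₁ᵢ − p₂ᵢ| = 0.11 + 0.12 + 0.12 + 0.14 + 0.01 + 0.02 = 0.52
D = 1 − ½ × 0.52 = 1 − 0.260 = 0.7400
D = 0.7400 > 0.3 → Yes.

Yes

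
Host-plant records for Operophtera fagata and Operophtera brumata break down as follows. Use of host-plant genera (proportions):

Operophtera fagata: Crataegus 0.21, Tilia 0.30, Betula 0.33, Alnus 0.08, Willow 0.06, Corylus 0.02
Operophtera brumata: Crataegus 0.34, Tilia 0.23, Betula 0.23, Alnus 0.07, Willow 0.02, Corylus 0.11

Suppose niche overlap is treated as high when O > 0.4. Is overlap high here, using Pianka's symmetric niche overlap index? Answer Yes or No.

Σ p₁ᵢp₂ᵢ = 0.0714 + 0.0690 + 0.0759 + 0.0056 + 0.0012 + 0.0022 = 0.2253
Σp_1ᵢ² = 0.21² + 0.30² + 0.33² + 0.08² + 0.06² + 0.02² = 0.0441 + 0.0900 + 0.1089 + 0.0064 + 0.0036 + 0.0004 = 0.2534
Σp_2ᵢ² = 0.34² + 0.23² + 0.23² + 0.07² + 0.02² + 0.11² = 0.1156 + 0.0529 + 0.0529 + 0.0049 + 0.0004 + 0.0121 = 0.2388
O = 0.2253 / √(0.2534 × 0.2388) = 0.2253 / 0.24599 = 0.9159
O = 0.9159 > 0.4 → Yes.

Yes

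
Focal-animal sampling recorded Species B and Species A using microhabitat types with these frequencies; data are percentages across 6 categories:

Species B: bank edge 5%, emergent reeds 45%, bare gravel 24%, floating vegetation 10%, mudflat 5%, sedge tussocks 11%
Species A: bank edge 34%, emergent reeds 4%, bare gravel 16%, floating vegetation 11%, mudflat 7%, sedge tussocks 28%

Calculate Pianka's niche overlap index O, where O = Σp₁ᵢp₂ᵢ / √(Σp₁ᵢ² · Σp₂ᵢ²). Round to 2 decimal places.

0.45

Convert percentages to proportions (divide by 100).
Σ p₁ᵢp₂ᵢ = 0.0170 + 0.0180 + 0.0384 + 0.0110 + 0.0035 + 0.0308 = 0.1187
Σp_1ᵢ² = 0.05² + 0.45² + 0.24² + 0.10² + 0.05² + 0.11² = 0.0025 + 0.2025 + 0.0576 + 0.0100 + 0.0025 + 0.0121 = 0.2872
Σp_2ᵢ² = 0.34² + 0.04² + 0.16² + 0.11² + 0.07² + 0.28² = 0.1156 + 0.0016 + 0.0256 + 0.0121 + 0.0049 + 0.0784 = 0.2382
O = 0.1187 / √(0.2872 × 0.2382) = 0.1187 / 0.26156 = 0.4538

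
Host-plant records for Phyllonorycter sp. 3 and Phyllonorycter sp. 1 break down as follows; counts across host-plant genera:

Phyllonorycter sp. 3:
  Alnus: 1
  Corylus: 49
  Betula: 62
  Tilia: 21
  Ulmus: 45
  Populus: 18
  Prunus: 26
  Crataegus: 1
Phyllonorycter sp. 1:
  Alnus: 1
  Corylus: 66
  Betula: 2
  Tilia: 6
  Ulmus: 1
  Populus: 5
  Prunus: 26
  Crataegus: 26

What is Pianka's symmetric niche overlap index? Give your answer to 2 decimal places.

0.58

Proportions for Phyllonorycter sp. 3 (n=223): 1/223=0.0045, 49/223=0.2197, 62/223=0.2780, 21/223=0.0942, 45/223=0.2018, 18/223=0.0807, 26/223=0.1166, 1/223=0.0045
Proportions for Phyllonorycter sp. 1 (n=133): 1/133=0.0075, 66/133=0.4962, 2/133=0.0150, 6/133=0.0451, 1/133=0.0075, 5/133=0.0376, 26/133=0.1955, 26/133=0.1955
Σ p₁ᵢp₂ᵢ = 0.000034 + 0.109015 + 0.004170 + 0.004248 + 0.001514 + 0.003034 + 0.022795 + 0.000880 = 0.145690
Σp_1ᵢ² = 0.0045² + 0.2197² + 0.2780² + 0.0942² + 0.2018² + 0.0807² + 0.1166² + 0.0045² = 0.000020 + 0.048268 + 0.077284 + 0.008874 + 0.040723 + 0.006512 + 0.013596 + 0.000020 = 0.195297
Σp_2ᵢ² = 0.0075² + 0.4962² + 0.0150² + 0.0451² + 0.0075² + 0.0376² + 0.1955² + 0.1955² = 0.000056 + 0.246214 + 0.000225 + 0.002034 + 0.000056 + 0.001414 + 0.038220 + 0.038220 = 0.326439
O = 0.145690 / √(0.195297 × 0.326439) = 0.145690 / 0.2524927 = 0.5770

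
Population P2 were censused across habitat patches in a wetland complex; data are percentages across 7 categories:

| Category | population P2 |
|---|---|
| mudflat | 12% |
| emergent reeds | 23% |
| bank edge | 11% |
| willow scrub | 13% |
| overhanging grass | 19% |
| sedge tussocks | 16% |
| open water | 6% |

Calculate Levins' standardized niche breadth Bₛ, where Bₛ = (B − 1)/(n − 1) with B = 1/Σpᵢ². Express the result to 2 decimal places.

0.86

Convert percentages to proportions (divide by 100).
Σpᵢ² = 0.12² + 0.23² + 0.11² + 0.13² + 0.19² + 0.16² + 0.06² = 0.0144 + 0.0529 + 0.0121 + 0.0169 + 0.0361 + 0.0256 + 0.0036 = 0.1616
B = 1 / 0.1616 = 6.1881
Bₛ = (B − 1)/(n − 1) = (6.1881 − 1)/(7 − 1) = 5.1881/6 = 0.8647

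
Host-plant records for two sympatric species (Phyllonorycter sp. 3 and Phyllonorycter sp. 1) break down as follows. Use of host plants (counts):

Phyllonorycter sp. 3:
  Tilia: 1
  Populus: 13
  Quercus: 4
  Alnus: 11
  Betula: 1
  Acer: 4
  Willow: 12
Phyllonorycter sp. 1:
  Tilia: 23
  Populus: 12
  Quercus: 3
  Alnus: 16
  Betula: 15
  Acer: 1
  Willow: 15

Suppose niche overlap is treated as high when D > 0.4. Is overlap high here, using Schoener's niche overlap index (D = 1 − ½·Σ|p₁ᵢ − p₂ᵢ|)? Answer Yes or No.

Proportions for Phyllonorycter sp. 3 (n=46): 1/46=0.0217, 13/46=0.2826, 4/46=0.0870, 11/46=0.2391, 1/46=0.0217, 4/46=0.0870, 12/46=0.2609
Proportions for Phyllonorycter sp. 1 (n=85): 23/85=0.2706, 12/85=0.1412, 3/85=0.0353, 16/85=0.1882, 15/85=0.1765, 1/85=0.0118, 15/85=0.1765
Σ|p₁ᵢ − p₂ᵢ| = 0.2489 + 0.1414 + 0.0517 + 0.0509 + 0.1548 + 0.0752 + 0.0844 = 0.8073
D = 1 − ½ × 0.8073 = 1 − 0.40365 = 0.59635
D = 0.59635 > 0.4 → Yes.

Yes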